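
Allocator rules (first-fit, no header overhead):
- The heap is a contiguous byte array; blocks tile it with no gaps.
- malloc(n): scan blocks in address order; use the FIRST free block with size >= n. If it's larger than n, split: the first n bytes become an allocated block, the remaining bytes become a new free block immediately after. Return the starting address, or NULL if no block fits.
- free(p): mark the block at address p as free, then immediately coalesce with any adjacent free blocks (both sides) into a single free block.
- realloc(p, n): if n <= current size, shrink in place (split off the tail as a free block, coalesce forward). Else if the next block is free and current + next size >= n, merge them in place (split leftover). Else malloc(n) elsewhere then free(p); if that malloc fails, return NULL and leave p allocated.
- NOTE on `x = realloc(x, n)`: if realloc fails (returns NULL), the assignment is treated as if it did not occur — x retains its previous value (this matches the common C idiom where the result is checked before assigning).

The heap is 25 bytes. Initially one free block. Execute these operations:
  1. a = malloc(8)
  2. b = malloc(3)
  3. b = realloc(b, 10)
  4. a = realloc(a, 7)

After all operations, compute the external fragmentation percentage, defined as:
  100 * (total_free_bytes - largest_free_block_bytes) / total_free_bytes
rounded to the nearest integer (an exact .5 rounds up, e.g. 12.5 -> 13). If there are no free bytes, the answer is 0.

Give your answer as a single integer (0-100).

Op 1: a = malloc(8) -> a = 0; heap: [0-7 ALLOC][8-24 FREE]
Op 2: b = malloc(3) -> b = 8; heap: [0-7 ALLOC][8-10 ALLOC][11-24 FREE]
Op 3: b = realloc(b, 10) -> b = 8; heap: [0-7 ALLOC][8-17 ALLOC][18-24 FREE]
Op 4: a = realloc(a, 7) -> a = 0; heap: [0-6 ALLOC][7-7 FREE][8-17 ALLOC][18-24 FREE]
Free blocks: [1 7] total_free=8 largest=7 -> 100*(8-7)/8 = 100/8 = 12.5 -> rounds to 13

Answer: 13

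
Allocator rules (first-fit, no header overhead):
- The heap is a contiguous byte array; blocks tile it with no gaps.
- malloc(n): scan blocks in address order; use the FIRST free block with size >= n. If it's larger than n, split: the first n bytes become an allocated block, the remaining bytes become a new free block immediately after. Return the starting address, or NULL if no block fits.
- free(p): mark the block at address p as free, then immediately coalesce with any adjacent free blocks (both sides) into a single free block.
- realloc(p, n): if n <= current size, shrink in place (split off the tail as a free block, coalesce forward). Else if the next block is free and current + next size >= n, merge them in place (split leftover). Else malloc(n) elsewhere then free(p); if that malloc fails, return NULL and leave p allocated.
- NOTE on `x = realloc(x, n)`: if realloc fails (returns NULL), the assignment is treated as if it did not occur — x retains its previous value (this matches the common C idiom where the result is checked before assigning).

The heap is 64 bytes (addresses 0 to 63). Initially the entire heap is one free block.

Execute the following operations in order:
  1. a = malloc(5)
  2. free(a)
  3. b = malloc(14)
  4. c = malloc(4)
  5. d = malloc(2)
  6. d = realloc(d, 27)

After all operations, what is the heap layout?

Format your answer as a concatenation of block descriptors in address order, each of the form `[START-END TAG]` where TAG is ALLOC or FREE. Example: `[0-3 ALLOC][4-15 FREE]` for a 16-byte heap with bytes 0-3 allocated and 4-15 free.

Answer: [0-13 ALLOC][14-17 ALLOC][18-44 ALLOC][45-63 FREE]

Derivation:
Op 1: a = malloc(5) -> a = 0; heap: [0-4 ALLOC][5-63 FREE]
Op 2: free(a) -> (freed a); heap: [0-63 FREE]
Op 3: b = malloc(14) -> b = 0; heap: [0-13 ALLOC][14-63 FREE]
Op 4: c = malloc(4) -> c = 14; heap: [0-13 ALLOC][14-17 ALLOC][18-63 FREE]
Op 5: d = malloc(2) -> d = 18; heap: [0-13 ALLOC][14-17 ALLOC][18-19 ALLOC][20-63 FREE]
Op 6: d = realloc(d, 27) -> d = 18; heap: [0-13 ALLOC][14-17 ALLOC][18-44 ALLOC][45-63 FREE]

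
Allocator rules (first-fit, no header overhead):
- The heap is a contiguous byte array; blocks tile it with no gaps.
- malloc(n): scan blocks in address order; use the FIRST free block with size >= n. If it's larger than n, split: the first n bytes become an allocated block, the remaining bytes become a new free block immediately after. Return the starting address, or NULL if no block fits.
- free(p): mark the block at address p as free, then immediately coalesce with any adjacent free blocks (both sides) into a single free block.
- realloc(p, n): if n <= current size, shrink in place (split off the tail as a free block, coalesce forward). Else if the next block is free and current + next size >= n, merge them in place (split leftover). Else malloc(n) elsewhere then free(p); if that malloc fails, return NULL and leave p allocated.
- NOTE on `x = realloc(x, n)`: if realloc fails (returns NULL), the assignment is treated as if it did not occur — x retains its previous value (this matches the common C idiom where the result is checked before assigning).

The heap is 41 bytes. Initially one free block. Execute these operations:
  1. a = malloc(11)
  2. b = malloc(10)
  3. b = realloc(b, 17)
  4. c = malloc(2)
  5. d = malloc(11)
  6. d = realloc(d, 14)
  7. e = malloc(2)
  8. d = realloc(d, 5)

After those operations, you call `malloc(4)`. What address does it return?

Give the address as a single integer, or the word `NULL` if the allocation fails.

Answer: 35

Derivation:
Op 1: a = malloc(11) -> a = 0; heap: [0-10 ALLOC][11-40 FREE]
Op 2: b = malloc(10) -> b = 11; heap: [0-10 ALLOC][11-20 ALLOC][21-40 FREE]
Op 3: b = realloc(b, 17) -> b = 11; heap: [0-10 ALLOC][11-27 ALLOC][28-40 FREE]
Op 4: c = malloc(2) -> c = 28; heap: [0-10 ALLOC][11-27 ALLOC][28-29 ALLOC][30-40 FREE]
Op 5: d = malloc(11) -> d = 30; heap: [0-10 ALLOC][11-27 ALLOC][28-29 ALLOC][30-40 ALLOC]
Op 6: d = realloc(d, 14) -> NULL (d unchanged); heap: [0-10 ALLOC][11-27 ALLOC][28-29 ALLOC][30-40 ALLOC]
Op 7: e = malloc(2) -> e = NULL; heap: [0-10 ALLOC][11-27 ALLOC][28-29 ALLOC][30-40 ALLOC]
Op 8: d = realloc(d, 5) -> d = 30; heap: [0-10 ALLOC][11-27 ALLOC][28-29 ALLOC][30-34 ALLOC][35-40 FREE]
malloc(4): first-fit scan over [0-10 ALLOC][11-27 ALLOC][28-29 ALLOC][30-34 ALLOC][35-40 FREE] -> 35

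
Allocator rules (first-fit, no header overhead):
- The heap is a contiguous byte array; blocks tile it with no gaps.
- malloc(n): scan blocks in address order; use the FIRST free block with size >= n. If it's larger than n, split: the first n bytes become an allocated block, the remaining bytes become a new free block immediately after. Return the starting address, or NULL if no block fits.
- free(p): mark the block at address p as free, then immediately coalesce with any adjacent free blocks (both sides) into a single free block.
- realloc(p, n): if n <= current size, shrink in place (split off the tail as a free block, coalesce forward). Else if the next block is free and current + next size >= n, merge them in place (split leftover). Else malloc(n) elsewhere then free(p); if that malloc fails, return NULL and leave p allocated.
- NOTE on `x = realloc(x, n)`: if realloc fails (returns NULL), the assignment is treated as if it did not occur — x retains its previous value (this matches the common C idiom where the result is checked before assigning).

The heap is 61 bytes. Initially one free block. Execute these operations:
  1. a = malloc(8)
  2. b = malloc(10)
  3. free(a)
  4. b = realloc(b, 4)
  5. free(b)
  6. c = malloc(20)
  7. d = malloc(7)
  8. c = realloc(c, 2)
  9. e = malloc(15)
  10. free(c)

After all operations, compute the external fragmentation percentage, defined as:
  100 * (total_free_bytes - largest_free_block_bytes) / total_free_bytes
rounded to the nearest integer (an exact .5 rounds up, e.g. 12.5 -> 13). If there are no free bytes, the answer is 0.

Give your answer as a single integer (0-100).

Op 1: a = malloc(8) -> a = 0; heap: [0-7 ALLOC][8-60 FREE]
Op 2: b = malloc(10) -> b = 8; heap: [0-7 ALLOC][8-17 ALLOC][18-60 FREE]
Op 3: free(a) -> (freed a); heap: [0-7 FREE][8-17 ALLOC][18-60 FREE]
Op 4: b = realloc(b, 4) -> b = 8; heap: [0-7 FREE][8-11 ALLOC][12-60 FREE]
Op 5: free(b) -> (freed b); heap: [0-60 FREE]
Op 6: c = malloc(20) -> c = 0; heap: [0-19 ALLOC][20-60 FREE]
Op 7: d = malloc(7) -> d = 20; heap: [0-19 ALLOC][20-26 ALLOC][27-60 FREE]
Op 8: c = realloc(c, 2) -> c = 0; heap: [0-1 ALLOC][2-19 FREE][20-26 ALLOC][27-60 FREE]
Op 9: e = malloc(15) -> e = 2; heap: [0-1 ALLOC][2-16 ALLOC][17-19 FREE][20-26 ALLOC][27-60 FREE]
Op 10: free(c) -> (freed c); heap: [0-1 FREE][2-16 ALLOC][17-19 FREE][20-26 ALLOC][27-60 FREE]
Free blocks: [2 3 34] total_free=39 largest=34 -> 100*(39-34)/39 = 500/39 ≈ 12.821 -> rounds to 13

Answer: 13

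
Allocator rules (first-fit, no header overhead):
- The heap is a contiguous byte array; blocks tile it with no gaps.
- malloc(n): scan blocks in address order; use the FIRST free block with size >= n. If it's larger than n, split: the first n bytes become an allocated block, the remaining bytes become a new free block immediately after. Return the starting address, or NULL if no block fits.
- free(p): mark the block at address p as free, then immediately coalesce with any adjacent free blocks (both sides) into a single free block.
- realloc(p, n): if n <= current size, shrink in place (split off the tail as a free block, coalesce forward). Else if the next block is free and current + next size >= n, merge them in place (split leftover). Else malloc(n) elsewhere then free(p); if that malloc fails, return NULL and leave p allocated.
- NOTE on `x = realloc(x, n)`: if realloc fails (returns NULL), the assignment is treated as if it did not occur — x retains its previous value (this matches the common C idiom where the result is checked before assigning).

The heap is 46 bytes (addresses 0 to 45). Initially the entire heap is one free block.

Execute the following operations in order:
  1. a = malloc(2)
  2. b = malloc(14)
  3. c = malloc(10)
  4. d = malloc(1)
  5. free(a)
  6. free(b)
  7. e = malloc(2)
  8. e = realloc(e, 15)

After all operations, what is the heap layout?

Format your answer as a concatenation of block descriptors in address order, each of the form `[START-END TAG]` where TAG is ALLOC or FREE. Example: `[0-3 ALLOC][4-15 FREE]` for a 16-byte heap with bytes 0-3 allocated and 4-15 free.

Op 1: a = malloc(2) -> a = 0; heap: [0-1 ALLOC][2-45 FREE]
Op 2: b = malloc(14) -> b = 2; heap: [0-1 ALLOC][2-15 ALLOC][16-45 FREE]
Op 3: c = malloc(10) -> c = 16; heap: [0-1 ALLOC][2-15 ALLOC][16-25 ALLOC][26-45 FREE]
Op 4: d = malloc(1) -> d = 26; heap: [0-1 ALLOC][2-15 ALLOC][16-25 ALLOC][26-26 ALLOC][27-45 FREE]
Op 5: free(a) -> (freed a); heap: [0-1 FREE][2-15 ALLOC][16-25 ALLOC][26-26 ALLOC][27-45 FREE]
Op 6: free(b) -> (freed b); heap: [0-15 FREE][16-25 ALLOC][26-26 ALLOC][27-45 FREE]
Op 7: e = malloc(2) -> e = 0; heap: [0-1 ALLOC][2-15 FREE][16-25 ALLOC][26-26 ALLOC][27-45 FREE]
Op 8: e = realloc(e, 15) -> e = 0; heap: [0-14 ALLOC][15-15 FREE][16-25 ALLOC][26-26 ALLOC][27-45 FREE]

Answer: [0-14 ALLOC][15-15 FREE][16-25 ALLOC][26-26 ALLOC][27-45 FREE]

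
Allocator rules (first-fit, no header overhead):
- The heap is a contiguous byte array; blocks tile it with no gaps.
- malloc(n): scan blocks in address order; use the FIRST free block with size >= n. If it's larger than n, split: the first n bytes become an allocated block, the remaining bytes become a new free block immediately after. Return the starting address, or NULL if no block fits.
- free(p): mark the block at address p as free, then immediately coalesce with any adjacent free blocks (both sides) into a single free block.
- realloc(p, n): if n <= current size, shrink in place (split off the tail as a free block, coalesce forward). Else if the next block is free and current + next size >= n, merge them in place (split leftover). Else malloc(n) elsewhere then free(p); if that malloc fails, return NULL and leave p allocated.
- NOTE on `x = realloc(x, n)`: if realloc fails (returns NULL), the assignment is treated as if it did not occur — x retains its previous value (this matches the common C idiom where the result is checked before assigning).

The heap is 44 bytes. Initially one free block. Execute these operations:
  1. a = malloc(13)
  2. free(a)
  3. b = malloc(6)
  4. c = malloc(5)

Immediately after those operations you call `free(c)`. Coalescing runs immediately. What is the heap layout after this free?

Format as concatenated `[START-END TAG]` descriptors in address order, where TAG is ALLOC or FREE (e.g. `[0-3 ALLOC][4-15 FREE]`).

Answer: [0-5 ALLOC][6-43 FREE]

Derivation:
Op 1: a = malloc(13) -> a = 0; heap: [0-12 ALLOC][13-43 FREE]
Op 2: free(a) -> (freed a); heap: [0-43 FREE]
Op 3: b = malloc(6) -> b = 0; heap: [0-5 ALLOC][6-43 FREE]
Op 4: c = malloc(5) -> c = 6; heap: [0-5 ALLOC][6-10 ALLOC][11-43 FREE]
free(c): c = 6 -> block [6-10 ALLOC]; mark free, coalesce with adjacent free neighbors -> [0-5 ALLOC][6-43 FREE]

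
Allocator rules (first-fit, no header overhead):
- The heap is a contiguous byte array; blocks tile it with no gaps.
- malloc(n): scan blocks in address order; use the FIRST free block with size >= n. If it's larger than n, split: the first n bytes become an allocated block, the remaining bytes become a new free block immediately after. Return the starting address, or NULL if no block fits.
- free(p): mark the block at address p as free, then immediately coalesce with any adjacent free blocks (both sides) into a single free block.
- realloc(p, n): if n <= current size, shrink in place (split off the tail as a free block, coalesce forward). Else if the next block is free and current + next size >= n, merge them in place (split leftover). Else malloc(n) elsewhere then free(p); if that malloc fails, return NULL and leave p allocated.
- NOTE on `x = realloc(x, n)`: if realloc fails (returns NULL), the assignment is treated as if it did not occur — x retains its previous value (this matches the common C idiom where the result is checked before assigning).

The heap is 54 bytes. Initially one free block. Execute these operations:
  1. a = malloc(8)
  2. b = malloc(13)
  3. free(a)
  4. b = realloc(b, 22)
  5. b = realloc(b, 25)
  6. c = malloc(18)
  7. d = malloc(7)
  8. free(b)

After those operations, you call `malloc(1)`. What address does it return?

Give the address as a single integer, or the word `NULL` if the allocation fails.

Op 1: a = malloc(8) -> a = 0; heap: [0-7 ALLOC][8-53 FREE]
Op 2: b = malloc(13) -> b = 8; heap: [0-7 ALLOC][8-20 ALLOC][21-53 FREE]
Op 3: free(a) -> (freed a); heap: [0-7 FREE][8-20 ALLOC][21-53 FREE]
Op 4: b = realloc(b, 22) -> b = 8; heap: [0-7 FREE][8-29 ALLOC][30-53 FREE]
Op 5: b = realloc(b, 25) -> b = 8; heap: [0-7 FREE][8-32 ALLOC][33-53 FREE]
Op 6: c = malloc(18) -> c = 33; heap: [0-7 FREE][8-32 ALLOC][33-50 ALLOC][51-53 FREE]
Op 7: d = malloc(7) -> d = 0; heap: [0-6 ALLOC][7-7 FREE][8-32 ALLOC][33-50 ALLOC][51-53 FREE]
Op 8: free(b) -> (freed b); heap: [0-6 ALLOC][7-32 FREE][33-50 ALLOC][51-53 FREE]
malloc(1): first-fit scan over [0-6 ALLOC][7-32 FREE][33-50 ALLOC][51-53 FREE] -> 7

Answer: 7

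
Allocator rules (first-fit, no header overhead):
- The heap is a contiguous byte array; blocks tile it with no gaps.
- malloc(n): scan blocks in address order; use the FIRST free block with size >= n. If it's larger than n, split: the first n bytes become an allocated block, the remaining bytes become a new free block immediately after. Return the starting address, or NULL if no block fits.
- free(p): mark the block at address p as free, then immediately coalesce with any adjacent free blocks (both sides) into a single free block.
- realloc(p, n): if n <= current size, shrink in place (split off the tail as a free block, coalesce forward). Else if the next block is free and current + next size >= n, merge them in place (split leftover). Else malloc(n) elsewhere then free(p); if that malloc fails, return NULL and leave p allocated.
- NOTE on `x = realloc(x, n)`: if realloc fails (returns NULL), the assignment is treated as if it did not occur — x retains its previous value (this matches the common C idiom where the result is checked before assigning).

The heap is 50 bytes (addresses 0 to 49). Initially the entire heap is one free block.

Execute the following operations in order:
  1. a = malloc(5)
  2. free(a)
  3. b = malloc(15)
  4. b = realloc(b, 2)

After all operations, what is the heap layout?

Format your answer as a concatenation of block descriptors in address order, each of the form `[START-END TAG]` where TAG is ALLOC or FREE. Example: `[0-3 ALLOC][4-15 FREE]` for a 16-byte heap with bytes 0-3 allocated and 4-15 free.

Answer: [0-1 ALLOC][2-49 FREE]

Derivation:
Op 1: a = malloc(5) -> a = 0; heap: [0-4 ALLOC][5-49 FREE]
Op 2: free(a) -> (freed a); heap: [0-49 FREE]
Op 3: b = malloc(15) -> b = 0; heap: [0-14 ALLOC][15-49 FREE]
Op 4: b = realloc(b, 2) -> b = 0; heap: [0-1 ALLOC][2-49 FREE]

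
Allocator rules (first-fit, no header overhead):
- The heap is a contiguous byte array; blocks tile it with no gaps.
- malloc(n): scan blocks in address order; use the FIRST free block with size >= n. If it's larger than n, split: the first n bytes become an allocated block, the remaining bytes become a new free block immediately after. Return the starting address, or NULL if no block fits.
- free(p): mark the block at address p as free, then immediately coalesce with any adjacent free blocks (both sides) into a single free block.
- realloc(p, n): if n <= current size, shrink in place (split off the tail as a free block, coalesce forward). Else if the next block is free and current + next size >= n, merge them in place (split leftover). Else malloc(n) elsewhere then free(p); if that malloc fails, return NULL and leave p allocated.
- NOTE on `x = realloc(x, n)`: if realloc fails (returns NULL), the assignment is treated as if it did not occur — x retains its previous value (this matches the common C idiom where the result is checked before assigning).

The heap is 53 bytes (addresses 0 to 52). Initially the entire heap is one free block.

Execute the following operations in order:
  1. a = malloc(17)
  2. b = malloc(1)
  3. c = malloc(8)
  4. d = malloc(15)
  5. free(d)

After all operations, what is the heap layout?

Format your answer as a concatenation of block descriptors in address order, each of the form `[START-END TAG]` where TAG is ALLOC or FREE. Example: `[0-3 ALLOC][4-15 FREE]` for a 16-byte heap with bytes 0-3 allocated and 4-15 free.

Op 1: a = malloc(17) -> a = 0; heap: [0-16 ALLOC][17-52 FREE]
Op 2: b = malloc(1) -> b = 17; heap: [0-16 ALLOC][17-17 ALLOC][18-52 FREE]
Op 3: c = malloc(8) -> c = 18; heap: [0-16 ALLOC][17-17 ALLOC][18-25 ALLOC][26-52 FREE]
Op 4: d = malloc(15) -> d = 26; heap: [0-16 ALLOC][17-17 ALLOC][18-25 ALLOC][26-40 ALLOC][41-52 FREE]
Op 5: free(d) -> (freed d); heap: [0-16 ALLOC][17-17 ALLOC][18-25 ALLOC][26-52 FREE]

Answer: [0-16 ALLOC][17-17 ALLOC][18-25 ALLOC][26-52 FREE]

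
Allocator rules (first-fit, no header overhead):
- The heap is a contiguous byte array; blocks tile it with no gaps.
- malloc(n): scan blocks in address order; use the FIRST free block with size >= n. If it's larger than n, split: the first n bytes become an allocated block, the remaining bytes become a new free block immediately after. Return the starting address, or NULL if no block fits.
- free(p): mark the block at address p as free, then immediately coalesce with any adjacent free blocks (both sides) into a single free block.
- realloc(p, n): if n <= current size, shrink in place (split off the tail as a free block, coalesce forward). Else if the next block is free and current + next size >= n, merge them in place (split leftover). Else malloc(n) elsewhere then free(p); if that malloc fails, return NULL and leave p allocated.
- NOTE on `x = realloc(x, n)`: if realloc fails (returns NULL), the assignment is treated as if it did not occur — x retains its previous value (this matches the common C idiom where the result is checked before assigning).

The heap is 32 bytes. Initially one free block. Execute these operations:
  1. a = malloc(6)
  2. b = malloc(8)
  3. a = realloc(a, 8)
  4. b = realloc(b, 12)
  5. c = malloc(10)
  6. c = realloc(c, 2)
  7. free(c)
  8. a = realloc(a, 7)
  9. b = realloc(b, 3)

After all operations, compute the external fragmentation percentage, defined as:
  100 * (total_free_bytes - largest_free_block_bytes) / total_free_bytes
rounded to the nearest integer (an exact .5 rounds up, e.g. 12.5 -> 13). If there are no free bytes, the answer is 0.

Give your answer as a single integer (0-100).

Op 1: a = malloc(6) -> a = 0; heap: [0-5 ALLOC][6-31 FREE]
Op 2: b = malloc(8) -> b = 6; heap: [0-5 ALLOC][6-13 ALLOC][14-31 FREE]
Op 3: a = realloc(a, 8) -> a = 14; heap: [0-5 FREE][6-13 ALLOC][14-21 ALLOC][22-31 FREE]
Op 4: b = realloc(b, 12) -> NULL (b unchanged); heap: [0-5 FREE][6-13 ALLOC][14-21 ALLOC][22-31 FREE]
Op 5: c = malloc(10) -> c = 22; heap: [0-5 FREE][6-13 ALLOC][14-21 ALLOC][22-31 ALLOC]
Op 6: c = realloc(c, 2) -> c = 22; heap: [0-5 FREE][6-13 ALLOC][14-21 ALLOC][22-23 ALLOC][24-31 FREE]
Op 7: free(c) -> (freed c); heap: [0-5 FREE][6-13 ALLOC][14-21 ALLOC][22-31 FREE]
Op 8: a = realloc(a, 7) -> a = 14; heap: [0-5 FREE][6-13 ALLOC][14-20 ALLOC][21-31 FREE]
Op 9: b = realloc(b, 3) -> b = 6; heap: [0-5 FREE][6-8 ALLOC][9-13 FREE][14-20 ALLOC][21-31 FREE]
Free blocks: [6 5 11] total_free=22 largest=11 -> 100*(22-11)/22 = 1100/22 = 50

Answer: 50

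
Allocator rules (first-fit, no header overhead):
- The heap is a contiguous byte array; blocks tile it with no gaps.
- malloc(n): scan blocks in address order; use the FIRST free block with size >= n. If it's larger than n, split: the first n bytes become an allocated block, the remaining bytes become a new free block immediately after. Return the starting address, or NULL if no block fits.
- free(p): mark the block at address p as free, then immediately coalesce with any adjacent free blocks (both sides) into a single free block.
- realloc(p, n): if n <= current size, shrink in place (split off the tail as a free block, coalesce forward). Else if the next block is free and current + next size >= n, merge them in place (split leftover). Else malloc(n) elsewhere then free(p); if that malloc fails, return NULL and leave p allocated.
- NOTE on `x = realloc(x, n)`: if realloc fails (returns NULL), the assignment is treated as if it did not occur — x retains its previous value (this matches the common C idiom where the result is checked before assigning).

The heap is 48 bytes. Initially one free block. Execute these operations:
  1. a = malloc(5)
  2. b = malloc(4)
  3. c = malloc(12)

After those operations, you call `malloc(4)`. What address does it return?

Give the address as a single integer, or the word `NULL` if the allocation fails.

Op 1: a = malloc(5) -> a = 0; heap: [0-4 ALLOC][5-47 FREE]
Op 2: b = malloc(4) -> b = 5; heap: [0-4 ALLOC][5-8 ALLOC][9-47 FREE]
Op 3: c = malloc(12) -> c = 9; heap: [0-4 ALLOC][5-8 ALLOC][9-20 ALLOC][21-47 FREE]
malloc(4): first-fit scan over [0-4 ALLOC][5-8 ALLOC][9-20 ALLOC][21-47 FREE] -> 21

Answer: 21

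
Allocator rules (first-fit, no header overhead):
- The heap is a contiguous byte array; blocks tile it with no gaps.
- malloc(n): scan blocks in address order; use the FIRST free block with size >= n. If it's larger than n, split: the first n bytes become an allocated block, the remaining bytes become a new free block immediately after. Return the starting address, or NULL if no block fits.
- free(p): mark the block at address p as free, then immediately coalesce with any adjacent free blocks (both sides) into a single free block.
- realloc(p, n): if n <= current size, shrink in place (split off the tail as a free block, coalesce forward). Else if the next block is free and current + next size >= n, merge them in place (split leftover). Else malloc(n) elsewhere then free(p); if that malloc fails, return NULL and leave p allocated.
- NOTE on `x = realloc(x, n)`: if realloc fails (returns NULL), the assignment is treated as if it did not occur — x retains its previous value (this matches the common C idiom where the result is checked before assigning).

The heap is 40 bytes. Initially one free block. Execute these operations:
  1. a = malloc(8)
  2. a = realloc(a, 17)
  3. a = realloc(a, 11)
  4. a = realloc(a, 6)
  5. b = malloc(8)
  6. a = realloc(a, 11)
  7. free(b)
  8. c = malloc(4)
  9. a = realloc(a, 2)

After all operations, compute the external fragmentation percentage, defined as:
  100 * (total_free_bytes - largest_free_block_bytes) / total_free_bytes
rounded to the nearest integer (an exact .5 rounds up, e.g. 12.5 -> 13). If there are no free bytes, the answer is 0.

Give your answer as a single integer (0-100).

Op 1: a = malloc(8) -> a = 0; heap: [0-7 ALLOC][8-39 FREE]
Op 2: a = realloc(a, 17) -> a = 0; heap: [0-16 ALLOC][17-39 FREE]
Op 3: a = realloc(a, 11) -> a = 0; heap: [0-10 ALLOC][11-39 FREE]
Op 4: a = realloc(a, 6) -> a = 0; heap: [0-5 ALLOC][6-39 FREE]
Op 5: b = malloc(8) -> b = 6; heap: [0-5 ALLOC][6-13 ALLOC][14-39 FREE]
Op 6: a = realloc(a, 11) -> a = 14; heap: [0-5 FREE][6-13 ALLOC][14-24 ALLOC][25-39 FREE]
Op 7: free(b) -> (freed b); heap: [0-13 FREE][14-24 ALLOC][25-39 FREE]
Op 8: c = malloc(4) -> c = 0; heap: [0-3 ALLOC][4-13 FREE][14-24 ALLOC][25-39 FREE]
Op 9: a = realloc(a, 2) -> a = 14; heap: [0-3 ALLOC][4-13 FREE][14-15 ALLOC][16-39 FREE]
Free blocks: [10 24] total_free=34 largest=24 -> 100*(34-24)/34 = 1000/34 ≈ 29.412 -> rounds to 29

Answer: 29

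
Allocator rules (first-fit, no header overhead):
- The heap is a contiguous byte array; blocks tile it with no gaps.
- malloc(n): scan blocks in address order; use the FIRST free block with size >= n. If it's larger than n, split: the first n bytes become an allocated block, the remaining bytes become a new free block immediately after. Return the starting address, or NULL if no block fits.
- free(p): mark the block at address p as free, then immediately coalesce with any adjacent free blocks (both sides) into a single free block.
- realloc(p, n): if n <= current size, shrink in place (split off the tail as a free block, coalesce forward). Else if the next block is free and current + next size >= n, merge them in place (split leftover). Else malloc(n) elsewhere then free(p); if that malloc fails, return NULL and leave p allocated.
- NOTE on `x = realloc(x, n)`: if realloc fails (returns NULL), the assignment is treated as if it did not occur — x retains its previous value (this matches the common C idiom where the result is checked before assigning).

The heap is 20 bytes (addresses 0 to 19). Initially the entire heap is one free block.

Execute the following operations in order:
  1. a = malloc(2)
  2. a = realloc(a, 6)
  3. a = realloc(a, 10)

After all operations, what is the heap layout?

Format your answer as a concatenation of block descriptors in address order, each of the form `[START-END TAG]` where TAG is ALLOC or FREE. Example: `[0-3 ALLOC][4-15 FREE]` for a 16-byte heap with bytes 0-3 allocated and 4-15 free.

Answer: [0-9 ALLOC][10-19 FREE]

Derivation:
Op 1: a = malloc(2) -> a = 0; heap: [0-1 ALLOC][2-19 FREE]
Op 2: a = realloc(a, 6) -> a = 0; heap: [0-5 ALLOC][6-19 FREE]
Op 3: a = realloc(a, 10) -> a = 0; heap: [0-9 ALLOC][10-19 FREE]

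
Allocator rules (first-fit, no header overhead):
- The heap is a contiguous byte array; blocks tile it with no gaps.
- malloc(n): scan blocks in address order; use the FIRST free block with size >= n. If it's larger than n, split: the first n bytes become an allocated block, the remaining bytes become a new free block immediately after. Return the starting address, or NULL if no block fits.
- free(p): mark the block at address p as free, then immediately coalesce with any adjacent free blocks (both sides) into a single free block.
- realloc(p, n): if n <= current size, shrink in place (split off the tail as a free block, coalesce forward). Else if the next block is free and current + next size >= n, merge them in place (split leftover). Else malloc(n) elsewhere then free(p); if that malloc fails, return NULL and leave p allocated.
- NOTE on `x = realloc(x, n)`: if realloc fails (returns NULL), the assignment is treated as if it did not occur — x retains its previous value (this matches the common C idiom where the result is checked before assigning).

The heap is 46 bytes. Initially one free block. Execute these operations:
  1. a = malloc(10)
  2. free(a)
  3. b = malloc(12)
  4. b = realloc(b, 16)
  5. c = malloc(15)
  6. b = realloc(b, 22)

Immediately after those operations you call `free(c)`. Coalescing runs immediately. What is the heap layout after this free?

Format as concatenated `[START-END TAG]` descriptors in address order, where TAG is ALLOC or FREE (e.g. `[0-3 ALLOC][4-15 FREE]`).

Op 1: a = malloc(10) -> a = 0; heap: [0-9 ALLOC][10-45 FREE]
Op 2: free(a) -> (freed a); heap: [0-45 FREE]
Op 3: b = malloc(12) -> b = 0; heap: [0-11 ALLOC][12-45 FREE]
Op 4: b = realloc(b, 16) -> b = 0; heap: [0-15 ALLOC][16-45 FREE]
Op 5: c = malloc(15) -> c = 16; heap: [0-15 ALLOC][16-30 ALLOC][31-45 FREE]
Op 6: b = realloc(b, 22) -> NULL (b unchanged); heap: [0-15 ALLOC][16-30 ALLOC][31-45 FREE]
free(c): c = 16 -> block [16-30 ALLOC]; mark free, coalesce with adjacent free neighbors -> [0-15 ALLOC][16-45 FREE]

Answer: [0-15 ALLOC][16-45 FREE]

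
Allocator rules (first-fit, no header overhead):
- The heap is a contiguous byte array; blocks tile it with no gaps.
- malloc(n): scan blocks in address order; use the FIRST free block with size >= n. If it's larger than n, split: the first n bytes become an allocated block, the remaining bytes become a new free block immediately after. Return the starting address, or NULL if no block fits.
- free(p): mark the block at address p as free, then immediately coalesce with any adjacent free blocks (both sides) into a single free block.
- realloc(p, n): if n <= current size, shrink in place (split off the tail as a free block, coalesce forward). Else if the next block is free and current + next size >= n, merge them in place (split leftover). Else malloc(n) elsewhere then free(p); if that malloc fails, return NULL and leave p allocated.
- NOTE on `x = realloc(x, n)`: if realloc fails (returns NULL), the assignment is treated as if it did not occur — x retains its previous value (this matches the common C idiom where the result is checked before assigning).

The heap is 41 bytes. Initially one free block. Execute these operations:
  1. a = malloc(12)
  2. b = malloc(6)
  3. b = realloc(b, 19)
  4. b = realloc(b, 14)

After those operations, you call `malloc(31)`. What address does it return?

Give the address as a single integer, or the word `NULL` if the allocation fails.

Op 1: a = malloc(12) -> a = 0; heap: [0-11 ALLOC][12-40 FREE]
Op 2: b = malloc(6) -> b = 12; heap: [0-11 ALLOC][12-17 ALLOC][18-40 FREE]
Op 3: b = realloc(b, 19) -> b = 12; heap: [0-11 ALLOC][12-30 ALLOC][31-40 FREE]
Op 4: b = realloc(b, 14) -> b = 12; heap: [0-11 ALLOC][12-25 ALLOC][26-40 FREE]
malloc(31): first-fit scan over [0-11 ALLOC][12-25 ALLOC][26-40 FREE] -> NULL

Answer: NULL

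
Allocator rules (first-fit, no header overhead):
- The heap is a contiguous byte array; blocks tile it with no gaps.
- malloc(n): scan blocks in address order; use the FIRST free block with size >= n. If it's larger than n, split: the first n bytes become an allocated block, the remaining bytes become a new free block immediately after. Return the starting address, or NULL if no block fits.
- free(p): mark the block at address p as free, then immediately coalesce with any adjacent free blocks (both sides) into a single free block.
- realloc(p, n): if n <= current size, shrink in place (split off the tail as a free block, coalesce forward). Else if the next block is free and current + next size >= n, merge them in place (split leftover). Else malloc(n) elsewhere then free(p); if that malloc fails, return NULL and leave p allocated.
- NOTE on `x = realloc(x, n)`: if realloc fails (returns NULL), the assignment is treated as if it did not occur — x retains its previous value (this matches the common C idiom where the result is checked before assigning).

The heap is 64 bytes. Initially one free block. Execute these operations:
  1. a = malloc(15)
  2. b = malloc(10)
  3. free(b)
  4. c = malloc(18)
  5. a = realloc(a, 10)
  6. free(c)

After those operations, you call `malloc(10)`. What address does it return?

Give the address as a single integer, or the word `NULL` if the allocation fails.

Op 1: a = malloc(15) -> a = 0; heap: [0-14 ALLOC][15-63 FREE]
Op 2: b = malloc(10) -> b = 15; heap: [0-14 ALLOC][15-24 ALLOC][25-63 FREE]
Op 3: free(b) -> (freed b); heap: [0-14 ALLOC][15-63 FREE]
Op 4: c = malloc(18) -> c = 15; heap: [0-14 ALLOC][15-32 ALLOC][33-63 FREE]
Op 5: a = realloc(a, 10) -> a = 0; heap: [0-9 ALLOC][10-14 FREE][15-32 ALLOC][33-63 FREE]
Op 6: free(c) -> (freed c); heap: [0-9 ALLOC][10-63 FREE]
malloc(10): first-fit scan over [0-9 ALLOC][10-63 FREE] -> 10

Answer: 10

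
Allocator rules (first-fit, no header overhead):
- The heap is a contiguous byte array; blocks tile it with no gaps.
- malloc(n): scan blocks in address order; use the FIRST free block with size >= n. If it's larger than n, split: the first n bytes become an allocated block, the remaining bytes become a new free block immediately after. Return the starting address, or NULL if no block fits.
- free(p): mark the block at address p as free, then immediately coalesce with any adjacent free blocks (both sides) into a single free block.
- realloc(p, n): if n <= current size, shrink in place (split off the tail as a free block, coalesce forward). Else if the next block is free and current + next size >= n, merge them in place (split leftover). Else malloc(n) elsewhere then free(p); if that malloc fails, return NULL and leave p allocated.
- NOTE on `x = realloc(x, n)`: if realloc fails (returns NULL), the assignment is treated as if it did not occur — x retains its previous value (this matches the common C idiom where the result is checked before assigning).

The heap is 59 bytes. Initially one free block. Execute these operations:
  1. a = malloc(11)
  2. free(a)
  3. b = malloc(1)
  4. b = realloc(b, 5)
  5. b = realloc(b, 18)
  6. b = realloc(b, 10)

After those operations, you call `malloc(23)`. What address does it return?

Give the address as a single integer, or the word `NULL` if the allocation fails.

Answer: 10

Derivation:
Op 1: a = malloc(11) -> a = 0; heap: [0-10 ALLOC][11-58 FREE]
Op 2: free(a) -> (freed a); heap: [0-58 FREE]
Op 3: b = malloc(1) -> b = 0; heap: [0-0 ALLOC][1-58 FREE]
Op 4: b = realloc(b, 5) -> b = 0; heap: [0-4 ALLOC][5-58 FREE]
Op 5: b = realloc(b, 18) -> b = 0; heap: [0-17 ALLOC][18-58 FREE]
Op 6: b = realloc(b, 10) -> b = 0; heap: [0-9 ALLOC][10-58 FREE]
malloc(23): first-fit scan over [0-9 ALLOC][10-58 FREE] -> 10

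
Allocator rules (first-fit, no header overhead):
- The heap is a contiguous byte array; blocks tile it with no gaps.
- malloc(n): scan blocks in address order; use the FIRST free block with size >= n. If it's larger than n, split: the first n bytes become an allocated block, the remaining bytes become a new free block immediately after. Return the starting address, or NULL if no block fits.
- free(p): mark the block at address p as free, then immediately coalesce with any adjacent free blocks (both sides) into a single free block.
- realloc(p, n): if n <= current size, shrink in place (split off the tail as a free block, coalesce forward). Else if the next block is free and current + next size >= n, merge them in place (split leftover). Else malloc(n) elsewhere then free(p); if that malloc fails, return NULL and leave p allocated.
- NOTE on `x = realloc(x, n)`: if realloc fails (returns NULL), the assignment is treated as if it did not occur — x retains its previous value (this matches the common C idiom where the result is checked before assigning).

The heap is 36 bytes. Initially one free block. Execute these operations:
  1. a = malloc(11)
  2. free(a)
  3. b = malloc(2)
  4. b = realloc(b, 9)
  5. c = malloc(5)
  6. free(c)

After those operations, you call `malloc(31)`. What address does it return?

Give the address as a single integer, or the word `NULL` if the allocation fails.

Answer: NULL

Derivation:
Op 1: a = malloc(11) -> a = 0; heap: [0-10 ALLOC][11-35 FREE]
Op 2: free(a) -> (freed a); heap: [0-35 FREE]
Op 3: b = malloc(2) -> b = 0; heap: [0-1 ALLOC][2-35 FREE]
Op 4: b = realloc(b, 9) -> b = 0; heap: [0-8 ALLOC][9-35 FREE]
Op 5: c = malloc(5) -> c = 9; heap: [0-8 ALLOC][9-13 ALLOC][14-35 FREE]
Op 6: free(c) -> (freed c); heap: [0-8 ALLOC][9-35 FREE]
malloc(31): first-fit scan over [0-8 ALLOC][9-35 FREE] -> NULL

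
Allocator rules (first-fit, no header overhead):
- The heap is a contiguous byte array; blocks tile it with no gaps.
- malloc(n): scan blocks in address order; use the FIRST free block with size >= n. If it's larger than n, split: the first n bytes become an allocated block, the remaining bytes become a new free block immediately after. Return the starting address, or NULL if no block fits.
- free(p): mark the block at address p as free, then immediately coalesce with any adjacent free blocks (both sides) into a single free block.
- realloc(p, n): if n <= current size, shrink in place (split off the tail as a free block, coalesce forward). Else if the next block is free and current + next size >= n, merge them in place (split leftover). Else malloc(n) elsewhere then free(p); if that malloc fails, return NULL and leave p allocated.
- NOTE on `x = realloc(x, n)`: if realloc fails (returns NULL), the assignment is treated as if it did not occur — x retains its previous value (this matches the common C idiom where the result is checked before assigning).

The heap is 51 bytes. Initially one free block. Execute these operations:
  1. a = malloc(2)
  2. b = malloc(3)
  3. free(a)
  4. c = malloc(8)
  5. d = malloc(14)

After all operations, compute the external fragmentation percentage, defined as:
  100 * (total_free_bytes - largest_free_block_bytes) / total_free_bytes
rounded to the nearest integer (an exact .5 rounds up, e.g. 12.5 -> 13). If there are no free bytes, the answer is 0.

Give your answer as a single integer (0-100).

Op 1: a = malloc(2) -> a = 0; heap: [0-1 ALLOC][2-50 FREE]
Op 2: b = malloc(3) -> b = 2; heap: [0-1 ALLOC][2-4 ALLOC][5-50 FREE]
Op 3: free(a) -> (freed a); heap: [0-1 FREE][2-4 ALLOC][5-50 FREE]
Op 4: c = malloc(8) -> c = 5; heap: [0-1 FREE][2-4 ALLOC][5-12 ALLOC][13-50 FREE]
Op 5: d = malloc(14) -> d = 13; heap: [0-1 FREE][2-4 ALLOC][5-12 ALLOC][13-26 ALLOC][27-50 FREE]
Free blocks: [2 24] total_free=26 largest=24 -> 100*(26-24)/26 = 200/26 ≈ 7.692 -> rounds to 8

Answer: 8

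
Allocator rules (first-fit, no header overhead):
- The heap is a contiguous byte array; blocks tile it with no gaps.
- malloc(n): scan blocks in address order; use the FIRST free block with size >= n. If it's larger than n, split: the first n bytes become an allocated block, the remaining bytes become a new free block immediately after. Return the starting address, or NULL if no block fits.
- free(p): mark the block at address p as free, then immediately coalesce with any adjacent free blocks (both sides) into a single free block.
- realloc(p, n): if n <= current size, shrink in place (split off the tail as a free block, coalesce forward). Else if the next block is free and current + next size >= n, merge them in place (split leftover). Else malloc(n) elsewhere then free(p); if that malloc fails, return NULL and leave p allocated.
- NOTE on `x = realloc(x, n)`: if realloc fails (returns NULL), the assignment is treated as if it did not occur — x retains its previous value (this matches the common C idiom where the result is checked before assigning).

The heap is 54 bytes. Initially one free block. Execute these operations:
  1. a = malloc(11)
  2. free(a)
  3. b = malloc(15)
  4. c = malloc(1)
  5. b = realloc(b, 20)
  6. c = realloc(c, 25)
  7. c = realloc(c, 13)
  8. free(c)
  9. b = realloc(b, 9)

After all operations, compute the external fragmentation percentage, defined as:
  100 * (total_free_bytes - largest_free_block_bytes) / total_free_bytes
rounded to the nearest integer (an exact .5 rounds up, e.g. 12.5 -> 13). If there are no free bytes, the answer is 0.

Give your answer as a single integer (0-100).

Op 1: a = malloc(11) -> a = 0; heap: [0-10 ALLOC][11-53 FREE]
Op 2: free(a) -> (freed a); heap: [0-53 FREE]
Op 3: b = malloc(15) -> b = 0; heap: [0-14 ALLOC][15-53 FREE]
Op 4: c = malloc(1) -> c = 15; heap: [0-14 ALLOC][15-15 ALLOC][16-53 FREE]
Op 5: b = realloc(b, 20) -> b = 16; heap: [0-14 FREE][15-15 ALLOC][16-35 ALLOC][36-53 FREE]
Op 6: c = realloc(c, 25) -> NULL (c unchanged); heap: [0-14 FREE][15-15 ALLOC][16-35 ALLOC][36-53 FREE]
Op 7: c = realloc(c, 13) -> c = 0; heap: [0-12 ALLOC][13-15 FREE][16-35 ALLOC][36-53 FREE]
Op 8: free(c) -> (freed c); heap: [0-15 FREE][16-35 ALLOC][36-53 FREE]
Op 9: b = realloc(b, 9) -> b = 16; heap: [0-15 FREE][16-24 ALLOC][25-53 FREE]
Free blocks: [16 29] total_free=45 largest=29 -> 100*(45-29)/45 = 1600/45 ≈ 35.556 -> rounds to 36

Answer: 36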